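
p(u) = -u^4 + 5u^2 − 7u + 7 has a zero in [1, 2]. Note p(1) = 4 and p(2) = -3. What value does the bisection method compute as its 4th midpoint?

midpoint 1.5: p = 2.6875 > 0 → [1.5, 2]
midpoint 1.75: p = 0.683594 > 0 → [1.75, 2]
midpoint 1.875: p = -0.906494 < 0 → [1.75, 1.875]
midpoint 1.8125: p = -0.054 < 0 → [1.75, 1.8125]

1.8125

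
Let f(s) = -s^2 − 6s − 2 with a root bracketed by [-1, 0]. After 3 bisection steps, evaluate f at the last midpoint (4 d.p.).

0.1094

midpoint -0.5: f = 0.75 > 0 → [-0.5, 0]
midpoint -0.25: f = -0.5625 < 0 → [-0.5, -0.25]
midpoint -0.375: f = 0.109375 > 0 → [-0.375, -0.25]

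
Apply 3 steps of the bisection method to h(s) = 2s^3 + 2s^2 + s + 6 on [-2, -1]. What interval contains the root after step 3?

h(-1.5) = 2.25 > 0, so the root lies in [-2, -1.5]
h(-1.75) = -0.34375 < 0, so the root lies in [-1.75, -1.5]
h(-1.625) = 1.074219 > 0, so the root lies in [-1.75, -1.625]

[-1.75, -1.625]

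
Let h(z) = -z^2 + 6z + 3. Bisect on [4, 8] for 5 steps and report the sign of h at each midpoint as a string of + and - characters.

+--++

midpoint 6: h = 3 > 0 → [6, 8]
midpoint 7: h = -4 < 0 → [6, 7]
midpoint 6.5: h = -0.25 < 0 → [6, 6.5]
midpoint 6.25: h = 1.4375 > 0 → [6.25, 6.5]
midpoint 6.375: h = 0.6094 > 0 → [6.375, 6.5]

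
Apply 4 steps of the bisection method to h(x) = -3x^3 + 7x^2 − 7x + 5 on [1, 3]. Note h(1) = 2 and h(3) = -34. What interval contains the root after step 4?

[1.5, 1.625]

h(2) = -5 < 0, so the root lies in [1, 2]
h(1.5) = 0.125 > 0, so the root lies in [1.5, 2]
h(1.75) = -1.890625 < 0, so the root lies in [1.5, 1.75]
h(1.625) = -0.7637 < 0, so the root lies in [1.5, 1.625]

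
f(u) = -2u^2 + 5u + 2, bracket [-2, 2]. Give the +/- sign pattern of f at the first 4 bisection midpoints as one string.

midpoint 0: f = 2 > 0 → [-2, 0]
midpoint -1: f = -5 < 0 → [-1, 0]
midpoint -0.5: f = -1 < 0 → [-0.5, 0]
midpoint -0.25: f = 0.625 > 0 → [-0.5, -0.25]

+--+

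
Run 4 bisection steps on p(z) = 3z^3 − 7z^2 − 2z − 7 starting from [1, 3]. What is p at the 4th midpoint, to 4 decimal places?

p(2) = -15 < 0, so the root lies in [2, 3]
p(2.5) = -8.875 < 0, so the root lies in [2.5, 3]
p(2.75) = -3.046875 < 0, so the root lies in [2.75, 3]
p(2.875) = 0.6816 > 0, so the root lies in [2.75, 2.875]

0.6816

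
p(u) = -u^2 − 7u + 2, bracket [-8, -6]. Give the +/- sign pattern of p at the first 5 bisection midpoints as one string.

midpoint -7: p = 2 > 0 → [-8, -7]
midpoint -7.5: p = -1.75 < 0 → [-7.5, -7]
midpoint -7.25: p = 0.1875 > 0 → [-7.5, -7.25]
midpoint -7.375: p = -0.7656 < 0 → [-7.375, -7.25]
midpoint -7.3125: p = -0.2852 < 0 → [-7.3125, -7.25]

+-+--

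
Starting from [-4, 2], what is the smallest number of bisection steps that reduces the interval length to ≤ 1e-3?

13

Width after n steps is 6/2^n. Need 2^n ≥ 6/1e-3 = 6000.
2^12 = 4096 < 6000 ≤ 2^13 = 8192, so n = 13.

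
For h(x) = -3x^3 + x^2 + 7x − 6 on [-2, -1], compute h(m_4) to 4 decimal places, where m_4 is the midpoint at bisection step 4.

-0.5486

midpoint -1.5: h = -4.125 < 0 → [-2, -1.5]
midpoint -1.75: h = 0.890625 > 0 → [-1.75, -1.5]
midpoint -1.625: h = -1.861328 < 0 → [-1.75, -1.625]
midpoint -1.6875: h = -0.5486 < 0 → [-1.75, -1.6875]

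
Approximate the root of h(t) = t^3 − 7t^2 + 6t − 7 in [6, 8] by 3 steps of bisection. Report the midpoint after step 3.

midpoint 7: h = 35 > 0 → [6, 7]
midpoint 6.5: h = 10.875 > 0 → [6, 6.5]
midpoint 6.25: h = 1.203125 > 0 → [6, 6.25]

6.25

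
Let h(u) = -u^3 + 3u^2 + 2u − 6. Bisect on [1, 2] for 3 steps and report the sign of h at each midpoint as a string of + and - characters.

m = 1.5, h(m) = 0.375 (+); new bracket [1, 1.5]
m = 1.25, h(m) = -0.765625 (−); new bracket [1.25, 1.5]
m = 1.375, h(m) = -0.177734 (−); new bracket [1.375, 1.5]

+--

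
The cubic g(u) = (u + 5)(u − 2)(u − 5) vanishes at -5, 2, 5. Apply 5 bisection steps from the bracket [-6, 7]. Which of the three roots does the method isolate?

m = 0.5, g(m) = 37.125 (+); new bracket [-6, 0.5]
m = -2.75, g(m) = 82.828125 (+); new bracket [-6, -2.75]
m = -4.375, g(m) = 37.353516 (+); new bracket [-6, -4.375]
m = -5.1875, g(m) = -13.7292 (−); new bracket [-5.1875, -4.375]
m = -4.78125, g(m) = 14.5095 (+); new bracket [-5.1875, -4.78125]

-5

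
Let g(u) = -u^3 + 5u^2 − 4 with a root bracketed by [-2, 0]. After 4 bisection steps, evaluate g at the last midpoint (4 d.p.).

u = -1 gives g = 2, positive; keep [-1, 0]
u = -0.5 gives g = -2.625, negative; keep [-1, -0.5]
u = -0.75 gives g = -0.765625, negative; keep [-1, -0.75]
u = -0.875 gives g = 0.498, positive; keep [-0.875, -0.75]

0.4980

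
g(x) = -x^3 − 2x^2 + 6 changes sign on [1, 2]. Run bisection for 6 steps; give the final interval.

[1.328125, 1.34375]

x = 1.5 gives g = -1.875, negative; keep [1, 1.5]
x = 1.25 gives g = 0.921875, positive; keep [1.25, 1.5]
x = 1.375 gives g = -0.380859, negative; keep [1.25, 1.375]
x = 1.3125 gives g = 0.2937, positive; keep [1.3125, 1.375]
x = 1.34375 gives g = -0.0377, negative; keep [1.3125, 1.34375]
x = 1.328125 gives g = 0.1295, positive; keep [1.328125, 1.34375]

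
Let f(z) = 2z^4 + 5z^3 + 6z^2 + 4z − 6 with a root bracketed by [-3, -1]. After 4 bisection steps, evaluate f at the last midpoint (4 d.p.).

z = -2 gives f = 2, positive; keep [-2, -1]
z = -1.5 gives f = -5.25, negative; keep [-2, -1.5]
z = -1.75 gives f = -2.664062, negative; keep [-2, -1.75]
z = -1.875 gives f = -0.646, negative; keep [-2, -1.875]

-0.6460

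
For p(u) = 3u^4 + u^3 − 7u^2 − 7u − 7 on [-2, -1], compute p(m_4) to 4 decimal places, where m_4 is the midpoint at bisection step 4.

0.9144

u = -1.5 gives p = -0.4375, negative; keep [-2, -1.5]
u = -1.75 gives p = 6.589844, positive; keep [-1.75, -1.5]
u = -1.625 gives p = 2.518311, positive; keep [-1.625, -1.5]
u = -1.5625 gives p = 0.9144, positive; keep [-1.5625, -1.5]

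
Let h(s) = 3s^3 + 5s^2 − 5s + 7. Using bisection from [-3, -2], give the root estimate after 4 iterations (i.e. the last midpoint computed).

s = -2.5 gives h = 3.875, positive; keep [-3, -2.5]
s = -2.75 gives h = -3.828125, negative; keep [-2.75, -2.5]
s = -2.625 gives h = 0.314453, positive; keep [-2.75, -2.625]
s = -2.6875 gives h = -1.6819, negative; keep [-2.6875, -2.625]

-2.6875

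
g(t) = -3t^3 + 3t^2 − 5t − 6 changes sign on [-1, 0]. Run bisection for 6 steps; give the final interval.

[-0.703125, -0.6875]

g(-0.5) = -2.375 < 0, so the root lies in [-1, -0.5]
g(-0.75) = 0.703125 > 0, so the root lies in [-0.75, -0.5]
g(-0.625) = -0.970703 < 0, so the root lies in [-0.75, -0.625]
g(-0.6875) = -0.1697 < 0, so the root lies in [-0.75, -0.6875]
g(-0.71875) = 0.2575 > 0, so the root lies in [-0.71875, -0.6875]
g(-0.703125) = 0.0416 > 0, so the root lies in [-0.703125, -0.6875]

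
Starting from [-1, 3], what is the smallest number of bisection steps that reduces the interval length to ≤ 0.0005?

13

Width after n steps is 4/2^n. Need 2^n ≥ 4/0.0005 = 8000.
2^12 = 4096 < 8000 ≤ 2^13 = 8192, so n = 13.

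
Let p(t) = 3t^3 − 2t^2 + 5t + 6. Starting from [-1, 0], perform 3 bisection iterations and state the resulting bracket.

[-0.75, -0.625]

t = -0.5 gives p = 2.625, positive; keep [-1, -0.5]
t = -0.75 gives p = -0.140625, negative; keep [-0.75, -0.5]
t = -0.625 gives p = 1.361328, positive; keep [-0.75, -0.625]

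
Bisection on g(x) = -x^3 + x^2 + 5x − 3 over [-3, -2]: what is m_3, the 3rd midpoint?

m = -2.5, g(m) = 6.375 (+); new bracket [-2.5, -2]
m = -2.25, g(m) = 2.203125 (+); new bracket [-2.25, -2]
m = -2.125, g(m) = 0.486328 (+); new bracket [-2.125, -2]

-2.125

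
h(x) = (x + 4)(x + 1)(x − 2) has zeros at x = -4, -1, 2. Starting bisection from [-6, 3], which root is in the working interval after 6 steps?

-4

h(-1.5) = 4.375 > 0, so the root lies in [-6, -1.5]
h(-3.75) = 3.953125 > 0, so the root lies in [-6, -3.75]
h(-4.875) = -23.310547 < 0, so the root lies in [-4.875, -3.75]
h(-4.3125) = -6.5344 < 0, so the root lies in [-4.3125, -3.75]
h(-4.03125) = -0.5713 < 0, so the root lies in [-4.03125, -3.75]
h(-3.890625) = 1.8624 > 0, so the root lies in [-4.03125, -3.890625]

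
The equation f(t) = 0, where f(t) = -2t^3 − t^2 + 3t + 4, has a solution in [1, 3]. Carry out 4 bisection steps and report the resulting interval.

t = 2 gives f = -10, negative; keep [1, 2]
t = 1.5 gives f = -0.5, negative; keep [1, 1.5]
t = 1.25 gives f = 2.28125, positive; keep [1.25, 1.5]
t = 1.375 gives f = 1.0352, positive; keep [1.375, 1.5]

[1.375, 1.5]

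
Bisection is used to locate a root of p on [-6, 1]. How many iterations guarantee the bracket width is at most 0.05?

8

Width after n steps is 7/2^n. Need 2^n ≥ 7/0.05 = 140.
2^7 = 128 < 140 ≤ 2^8 = 256, so n = 8.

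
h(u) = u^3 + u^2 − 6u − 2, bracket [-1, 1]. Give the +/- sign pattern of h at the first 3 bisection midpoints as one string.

u = 0 gives h = -2, negative; keep [-1, 0]
u = -0.5 gives h = 1.125, positive; keep [-0.5, 0]
u = -0.25 gives h = -0.453125, negative; keep [-0.5, -0.25]

-+-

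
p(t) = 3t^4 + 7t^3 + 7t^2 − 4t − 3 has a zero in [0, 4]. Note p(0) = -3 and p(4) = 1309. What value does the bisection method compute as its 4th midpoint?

0.75

t = 2 gives p = 121, positive; keep [0, 2]
t = 1 gives p = 10, positive; keep [0, 1]
t = 0.5 gives p = -2.1875, negative; keep [0.5, 1]
t = 0.75 gives p = 1.8398, positive; keep [0.5, 0.75]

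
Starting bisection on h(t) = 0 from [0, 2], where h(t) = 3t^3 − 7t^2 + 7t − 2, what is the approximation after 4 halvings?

m = 1, h(m) = 1 (+); new bracket [0, 1]
m = 0.5, h(m) = 0.125 (+); new bracket [0, 0.5]
m = 0.25, h(m) = -0.640625 (−); new bracket [0.25, 0.5]
m = 0.375, h(m) = -0.2012 (−); new bracket [0.375, 0.5]

0.375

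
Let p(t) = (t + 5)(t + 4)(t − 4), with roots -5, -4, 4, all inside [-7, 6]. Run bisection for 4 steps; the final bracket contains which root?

4

midpoint -0.5: p = -70.875 < 0 → [-0.5, 6]
midpoint 2.75: p = -65.390625 < 0 → [2.75, 6]
midpoint 4.375: p = 29.443359 > 0 → [2.75, 4.375]
midpoint 3.5625: p = -28.3298 < 0 → [3.5625, 4.375]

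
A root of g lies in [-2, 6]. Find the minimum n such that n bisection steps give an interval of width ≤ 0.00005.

18

Width after n steps is 8/2^n. Need 2^n ≥ 8/0.00005 = 160000.
2^17 = 131072 < 160000 ≤ 2^18 = 262144, so n = 18.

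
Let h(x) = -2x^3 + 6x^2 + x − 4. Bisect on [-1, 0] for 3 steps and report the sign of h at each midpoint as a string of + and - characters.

m = -0.5, h(m) = -2.75 (−); new bracket [-1, -0.5]
m = -0.75, h(m) = -0.53125 (−); new bracket [-1, -0.75]
m = -0.875, h(m) = 1.058594 (+); new bracket [-0.875, -0.75]

--+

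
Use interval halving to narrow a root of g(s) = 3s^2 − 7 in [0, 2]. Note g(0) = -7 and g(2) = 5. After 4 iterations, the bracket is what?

[1.5, 1.625]

m = 1, g(m) = -4 (−); new bracket [1, 2]
m = 1.5, g(m) = -0.25 (−); new bracket [1.5, 2]
m = 1.75, g(m) = 2.1875 (+); new bracket [1.5, 1.75]
m = 1.625, g(m) = 0.9219 (+); new bracket [1.5, 1.625]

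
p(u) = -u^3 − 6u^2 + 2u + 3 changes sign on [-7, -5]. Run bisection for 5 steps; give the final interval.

[-6.25, -6.1875]

m = -6, p(m) = -9 (−); new bracket [-7, -6]
m = -6.5, p(m) = 11.125 (+); new bracket [-6.5, -6]
m = -6.25, p(m) = 0.265625 (+); new bracket [-6.25, -6]
m = -6.125, p(m) = -4.5605 (−); new bracket [-6.25, -6.125]
m = -6.1875, p(m) = -2.1965 (−); new bracket [-6.25, -6.1875]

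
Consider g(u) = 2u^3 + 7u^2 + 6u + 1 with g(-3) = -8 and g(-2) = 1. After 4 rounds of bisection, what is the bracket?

u = -2.5 gives g = -1.5, negative; keep [-2.5, -2]
u = -2.25 gives g = 0.15625, positive; keep [-2.5, -2.25]
u = -2.375 gives g = -0.558594, negative; keep [-2.375, -2.25]
u = -2.3125 gives g = -0.1743, negative; keep [-2.3125, -2.25]

[-2.3125, -2.25]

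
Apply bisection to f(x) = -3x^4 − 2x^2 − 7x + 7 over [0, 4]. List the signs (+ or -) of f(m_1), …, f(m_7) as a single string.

--+-+++

midpoint 2: f = -63 < 0 → [0, 2]
midpoint 1: f = -5 < 0 → [0, 1]
midpoint 0.5: f = 2.8125 > 0 → [0.5, 1]
midpoint 0.75: f = -0.3242 < 0 → [0.5, 0.75]
midpoint 0.625: f = 1.386 > 0 → [0.625, 0.75]
midpoint 0.6875: f = 0.572 > 0 → [0.6875, 0.75]
midpoint 0.71875: f = 0.1349 > 0 → [0.71875, 0.75]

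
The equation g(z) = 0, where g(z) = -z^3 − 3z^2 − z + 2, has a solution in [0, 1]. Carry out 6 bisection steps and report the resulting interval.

[0.609375, 0.625]

g(0.5) = 0.625 > 0, so the root lies in [0.5, 1]
g(0.75) = -0.859375 < 0, so the root lies in [0.5, 0.75]
g(0.625) = -0.041016 < 0, so the root lies in [0.5, 0.625]
g(0.5625) = 0.3103 > 0, so the root lies in [0.5625, 0.625]
g(0.59375) = 0.1393 > 0, so the root lies in [0.59375, 0.625]
g(0.609375) = 0.0503 > 0, so the root lies in [0.609375, 0.625]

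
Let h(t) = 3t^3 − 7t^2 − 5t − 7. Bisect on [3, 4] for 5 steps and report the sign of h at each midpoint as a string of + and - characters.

+++--

midpoint 3.5: h = 18.375 > 0 → [3, 3.5]
midpoint 3.25: h = 5.796875 > 0 → [3, 3.25]
midpoint 3.125: h = 0.568359 > 0 → [3, 3.125]
midpoint 3.0625: h = -1.7961 < 0 → [3.0625, 3.125]
midpoint 3.09375: h = -0.6342 < 0 → [3.09375, 3.125]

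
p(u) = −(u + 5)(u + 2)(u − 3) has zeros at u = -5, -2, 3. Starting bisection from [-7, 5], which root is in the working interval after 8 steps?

3

u = -1 gives p = 16, positive; keep [-1, 5]
u = 2 gives p = 28, positive; keep [2, 5]
u = 3.5 gives p = -23.375, negative; keep [2, 3.5]
u = 2.75 gives p = 9.2031, positive; keep [2.75, 3.5]
u = 3.125 gives p = -5.2051, negative; keep [2.75, 3.125]
u = 2.9375 gives p = 2.4495, positive; keep [2.9375, 3.125]
u = 3.03125 gives p = -1.2627, negative; keep [2.9375, 3.03125]
u = 2.984375 gives p = 0.6218, positive; keep [2.984375, 3.03125]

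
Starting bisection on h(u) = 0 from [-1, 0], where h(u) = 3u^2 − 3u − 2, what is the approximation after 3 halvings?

u = -0.5 gives h = 0.25, positive; keep [-0.5, 0]
u = -0.25 gives h = -1.0625, negative; keep [-0.5, -0.25]
u = -0.375 gives h = -0.453125, negative; keep [-0.5, -0.375]

-0.375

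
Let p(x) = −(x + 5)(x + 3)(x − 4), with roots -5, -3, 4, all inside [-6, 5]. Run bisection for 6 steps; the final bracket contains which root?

4

x = -0.5 gives p = 50.625, positive; keep [-0.5, 5]
x = 2.25 gives p = 66.609375, positive; keep [2.25, 5]
x = 3.625 gives p = 21.427734, positive; keep [3.625, 5]
x = 4.3125 gives p = -21.2805, negative; keep [3.625, 4.3125]
x = 3.96875 gives p = 1.9532, positive; keep [3.96875, 4.3125]
x = 4.140625 gives p = -9.1786, negative; keep [3.96875, 4.140625]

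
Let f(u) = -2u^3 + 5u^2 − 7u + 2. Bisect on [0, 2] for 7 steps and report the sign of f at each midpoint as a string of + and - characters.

u = 1 gives f = -2, negative; keep [0, 1]
u = 0.5 gives f = -0.5, negative; keep [0, 0.5]
u = 0.25 gives f = 0.53125, positive; keep [0.25, 0.5]
u = 0.375 gives f = -0.0273, negative; keep [0.25, 0.375]
u = 0.3125 gives f = 0.2397, positive; keep [0.3125, 0.375]
u = 0.34375 gives f = 0.1033, positive; keep [0.34375, 0.375]
u = 0.359375 gives f = 0.0373, positive; keep [0.359375, 0.375]

--+-+++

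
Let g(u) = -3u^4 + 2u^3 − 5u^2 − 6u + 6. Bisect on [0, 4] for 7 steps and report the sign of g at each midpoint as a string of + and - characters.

--+-+--

m = 2, g(m) = -58 (−); new bracket [0, 2]
m = 1, g(m) = -6 (−); new bracket [0, 1]
m = 0.5, g(m) = 1.8125 (+); new bracket [0.5, 1]
m = 0.75, g(m) = -1.418 (−); new bracket [0.5, 0.75]
m = 0.625, g(m) = 0.3274 (+); new bracket [0.625, 0.75]
m = 0.6875, g(m) = -0.5086 (−); new bracket [0.625, 0.6875]
m = 0.65625, g(m) = -0.082 (−); new bracket [0.625, 0.65625]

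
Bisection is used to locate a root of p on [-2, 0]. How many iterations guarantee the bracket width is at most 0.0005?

12

Width after n steps is 2/2^n. Need 2^n ≥ 2/0.0005 = 4000.
2^11 = 2048 < 4000 ≤ 2^12 = 4096, so n = 12.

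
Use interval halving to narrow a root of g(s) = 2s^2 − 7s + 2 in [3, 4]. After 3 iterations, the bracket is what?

g(3.5) = 2 > 0, so the root lies in [3, 3.5]
g(3.25) = 0.375 > 0, so the root lies in [3, 3.25]
g(3.125) = -0.34375 < 0, so the root lies in [3.125, 3.25]

[3.125, 3.25]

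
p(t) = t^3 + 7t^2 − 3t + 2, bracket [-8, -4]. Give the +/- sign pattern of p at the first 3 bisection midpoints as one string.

++-

p(-6) = 56 > 0, so the root lies in [-8, -6]
p(-7) = 23 > 0, so the root lies in [-8, -7]
p(-7.5) = -3.625 < 0, so the root lies in [-7.5, -7]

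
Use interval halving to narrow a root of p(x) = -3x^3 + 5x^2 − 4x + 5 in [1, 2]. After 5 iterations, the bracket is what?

[1.5, 1.53125]

midpoint 1.5: p = 0.125 > 0 → [1.5, 2]
midpoint 1.75: p = -2.765625 < 0 → [1.5, 1.75]
midpoint 1.625: p = -1.169922 < 0 → [1.5, 1.625]
midpoint 1.5625: p = -0.4871 < 0 → [1.5, 1.5625]
midpoint 1.53125: p = -0.1725 < 0 → [1.5, 1.53125]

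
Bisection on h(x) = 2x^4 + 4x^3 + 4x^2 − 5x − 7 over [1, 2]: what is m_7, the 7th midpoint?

1.0859375

h(1.5) = 18.125 > 0, so the root lies in [1, 1.5]
h(1.25) = 5.695312 > 0, so the root lies in [1, 1.25]
h(1.125) = 1.336426 > 0, so the root lies in [1, 1.125]
h(1.0625) = -0.4502 < 0, so the root lies in [1.0625, 1.125]
h(1.09375) = 0.4124 > 0, so the root lies in [1.0625, 1.09375]
h(1.078125) = -0.0264 < 0, so the root lies in [1.078125, 1.09375]
h(1.0859375) = 0.1911 > 0, so the root lies in [1.078125, 1.0859375]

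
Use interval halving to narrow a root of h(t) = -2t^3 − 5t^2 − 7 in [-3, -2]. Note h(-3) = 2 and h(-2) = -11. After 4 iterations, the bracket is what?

[-2.9375, -2.875]

h(-2.5) = -7 < 0, so the root lies in [-3, -2.5]
h(-2.75) = -3.21875 < 0, so the root lies in [-3, -2.75]
h(-2.875) = -0.800781 < 0, so the root lies in [-3, -2.875]
h(-2.9375) = 0.5503 > 0, so the root lies in [-2.9375, -2.875]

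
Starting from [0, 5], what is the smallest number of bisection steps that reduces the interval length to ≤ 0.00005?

17

Width after n steps is 5/2^n. Need 2^n ≥ 5/0.00005 = 100000.
2^16 = 65536 < 100000 ≤ 2^17 = 131072, so n = 17.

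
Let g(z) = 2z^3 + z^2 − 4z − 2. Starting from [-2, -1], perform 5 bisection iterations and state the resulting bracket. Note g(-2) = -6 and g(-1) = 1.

z = -1.5 gives g = -0.5, negative; keep [-1.5, -1]
z = -1.25 gives g = 0.65625, positive; keep [-1.5, -1.25]
z = -1.375 gives g = 0.191406, positive; keep [-1.5, -1.375]
z = -1.4375 gives g = -0.1245, negative; keep [-1.4375, -1.375]
z = -1.40625 gives g = 0.0407, positive; keep [-1.4375, -1.40625]

[-1.4375, -1.40625]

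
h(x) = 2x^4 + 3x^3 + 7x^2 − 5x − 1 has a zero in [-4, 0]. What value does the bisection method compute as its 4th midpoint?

m = -2, h(m) = 45 (+); new bracket [-2, 0]
m = -1, h(m) = 10 (+); new bracket [-1, 0]
m = -0.5, h(m) = 3 (+); new bracket [-0.5, 0]
m = -0.25, h(m) = 0.6484 (+); new bracket [-0.25, 0]

-0.25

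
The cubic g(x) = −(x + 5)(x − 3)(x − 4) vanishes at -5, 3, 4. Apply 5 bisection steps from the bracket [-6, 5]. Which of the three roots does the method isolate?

-5

x = -0.5 gives g = -70.875, negative; keep [-6, -0.5]
x = -3.25 gives g = -79.296875, negative; keep [-6, -3.25]
x = -4.625 gives g = -24.662109, negative; keep [-6, -4.625]
x = -5.3125 gives g = 24.1907, positive; keep [-5.3125, -4.625]
x = -4.96875 gives g = -2.2334, negative; keep [-5.3125, -4.96875]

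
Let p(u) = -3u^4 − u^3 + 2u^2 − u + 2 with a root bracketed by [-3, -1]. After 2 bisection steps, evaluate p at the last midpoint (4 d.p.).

-3.8125

midpoint -2: p = -28 < 0 → [-2, -1]
midpoint -1.5: p = -3.8125 < 0 → [-1.5, -1]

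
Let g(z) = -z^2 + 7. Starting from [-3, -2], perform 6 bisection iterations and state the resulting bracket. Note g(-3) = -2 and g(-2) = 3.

[-2.65625, -2.640625]

m = -2.5, g(m) = 0.75 (+); new bracket [-3, -2.5]
m = -2.75, g(m) = -0.5625 (−); new bracket [-2.75, -2.5]
m = -2.625, g(m) = 0.109375 (+); new bracket [-2.75, -2.625]
m = -2.6875, g(m) = -0.2227 (−); new bracket [-2.6875, -2.625]
m = -2.65625, g(m) = -0.0557 (−); new bracket [-2.65625, -2.625]
m = -2.640625, g(m) = 0.0271 (+); new bracket [-2.65625, -2.640625]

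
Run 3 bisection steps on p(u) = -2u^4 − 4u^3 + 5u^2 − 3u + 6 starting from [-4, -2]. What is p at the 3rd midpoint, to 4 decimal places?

-17.2578

midpoint -3: p = 6 > 0 → [-4, -3]
midpoint -3.5: p = -50.875 < 0 → [-3.5, -3]
midpoint -3.25: p = -17.257812 < 0 → [-3.25, -3]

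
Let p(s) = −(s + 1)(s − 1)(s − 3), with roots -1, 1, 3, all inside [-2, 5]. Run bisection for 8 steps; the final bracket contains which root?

s = 1.5 gives p = 1.875, positive; keep [1.5, 5]
s = 3.25 gives p = -2.390625, negative; keep [1.5, 3.25]
s = 2.375 gives p = 2.900391, positive; keep [2.375, 3.25]
s = 2.8125 gives p = 1.2957, positive; keep [2.8125, 3.25]
s = 3.03125 gives p = -0.2559, negative; keep [2.8125, 3.03125]
s = 2.921875 gives p = 0.5889, positive; keep [2.921875, 3.03125]
s = 2.9765625 gives p = 0.1842, positive; keep [2.9765625, 3.03125]
s = 3.00390625 gives p = -0.0313, negative; keep [2.9765625, 3.00390625]

3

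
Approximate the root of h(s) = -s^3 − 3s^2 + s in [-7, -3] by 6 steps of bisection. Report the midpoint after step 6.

h(-5) = 45 > 0, so the root lies in [-5, -3]
h(-4) = 12 > 0, so the root lies in [-4, -3]
h(-3.5) = 2.625 > 0, so the root lies in [-3.5, -3]
h(-3.25) = -0.6094 < 0, so the root lies in [-3.5, -3.25]
h(-3.375) = 0.8965 > 0, so the root lies in [-3.375, -3.25]
h(-3.3125) = 0.1165 > 0, so the root lies in [-3.3125, -3.25]

-3.3125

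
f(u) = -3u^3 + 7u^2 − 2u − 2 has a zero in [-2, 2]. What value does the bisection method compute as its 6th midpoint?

-0.4375

m = 0, f(m) = -2 (−); new bracket [-2, 0]
m = -1, f(m) = 10 (+); new bracket [-1, 0]
m = -0.5, f(m) = 1.125 (+); new bracket [-0.5, 0]
m = -0.25, f(m) = -1.0156 (−); new bracket [-0.5, -0.25]
m = -0.375, f(m) = -0.1074 (−); new bracket [-0.5, -0.375]
m = -0.4375, f(m) = 0.4661 (+); new bracket [-0.4375, -0.375]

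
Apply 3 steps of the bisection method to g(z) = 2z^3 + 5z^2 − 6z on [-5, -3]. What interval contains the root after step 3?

g(-4) = -24 < 0, so the root lies in [-4, -3]
g(-3.5) = -3.5 < 0, so the root lies in [-3.5, -3]
g(-3.25) = 3.65625 > 0, so the root lies in [-3.5, -3.25]

[-3.5, -3.25]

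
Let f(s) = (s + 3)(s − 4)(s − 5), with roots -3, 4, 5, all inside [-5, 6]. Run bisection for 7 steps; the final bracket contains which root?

f(0.5) = 55.125 > 0, so the root lies in [-5, 0.5]
f(-2.25) = 33.984375 > 0, so the root lies in [-5, -2.25]
f(-3.625) = -41.103516 < 0, so the root lies in [-3.625, -2.25]
f(-2.9375) = 3.4417 > 0, so the root lies in [-3.625, -2.9375]
f(-3.28125) = -16.9588 < 0, so the root lies in [-3.28125, -2.9375]
f(-3.109375) = -6.3058 < 0, so the root lies in [-3.109375, -2.9375]
f(-3.0234375) = -1.3208 < 0, so the root lies in [-3.0234375, -2.9375]

-3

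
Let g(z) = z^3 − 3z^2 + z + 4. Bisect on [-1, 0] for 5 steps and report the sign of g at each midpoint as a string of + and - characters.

+++--

m = -0.5, g(m) = 2.625 (+); new bracket [-1, -0.5]
m = -0.75, g(m) = 1.140625 (+); new bracket [-1, -0.75]
m = -0.875, g(m) = 0.158203 (+); new bracket [-1, -0.875]
m = -0.9375, g(m) = -0.3982 (−); new bracket [-0.9375, -0.875]
m = -0.90625, g(m) = -0.1144 (−); new bracket [-0.90625, -0.875]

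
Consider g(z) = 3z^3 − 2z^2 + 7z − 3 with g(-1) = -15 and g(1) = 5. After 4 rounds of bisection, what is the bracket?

midpoint 0: g = -3 < 0 → [0, 1]
midpoint 0.5: g = 0.375 > 0 → [0, 0.5]
midpoint 0.25: g = -1.328125 < 0 → [0.25, 0.5]
midpoint 0.375: g = -0.498 < 0 → [0.375, 0.5]

[0.375, 0.5]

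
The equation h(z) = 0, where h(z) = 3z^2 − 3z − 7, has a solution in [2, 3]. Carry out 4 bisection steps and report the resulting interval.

z = 2.5 gives h = 4.25, positive; keep [2, 2.5]
z = 2.25 gives h = 1.4375, positive; keep [2, 2.25]
z = 2.125 gives h = 0.171875, positive; keep [2, 2.125]
z = 2.0625 gives h = -0.4258, negative; keep [2.0625, 2.125]

[2.0625, 2.125]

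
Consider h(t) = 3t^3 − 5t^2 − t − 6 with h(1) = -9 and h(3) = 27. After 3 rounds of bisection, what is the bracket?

m = 2, h(m) = -4 (−); new bracket [2, 3]
m = 2.5, h(m) = 7.125 (+); new bracket [2, 2.5]
m = 2.25, h(m) = 0.609375 (+); new bracket [2, 2.25]

[2, 2.25]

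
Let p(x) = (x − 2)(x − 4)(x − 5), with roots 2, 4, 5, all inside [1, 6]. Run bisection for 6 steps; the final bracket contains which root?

midpoint 3.5: p = 1.125 > 0 → [1, 3.5]
midpoint 2.25: p = 1.203125 > 0 → [1, 2.25]
midpoint 1.625: p = -3.005859 < 0 → [1.625, 2.25]
midpoint 1.9375: p = -0.3948 < 0 → [1.9375, 2.25]
midpoint 2.09375: p = 0.5194 > 0 → [1.9375, 2.09375]
midpoint 2.015625: p = 0.0925 > 0 → [1.9375, 2.015625]

2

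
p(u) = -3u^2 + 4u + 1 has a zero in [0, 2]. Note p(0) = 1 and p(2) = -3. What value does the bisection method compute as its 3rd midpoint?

1.75

p(1) = 2 > 0, so the root lies in [1, 2]
p(1.5) = 0.25 > 0, so the root lies in [1.5, 2]
p(1.75) = -1.1875 < 0, so the root lies in [1.5, 1.75]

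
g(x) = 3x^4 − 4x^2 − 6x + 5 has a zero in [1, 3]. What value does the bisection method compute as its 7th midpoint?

m = 2, g(m) = 25 (+); new bracket [1, 2]
m = 1.5, g(m) = 2.1875 (+); new bracket [1, 1.5]
m = 1.25, g(m) = -1.425781 (−); new bracket [1.25, 1.5]
m = 1.375, g(m) = -0.0891 (−); new bracket [1.375, 1.5]
m = 1.4375, g(m) = 0.9195 (+); new bracket [1.375, 1.4375]
m = 1.40625, g(m) = 0.3843 (+); new bracket [1.375, 1.40625]
m = 1.390625, g(m) = 0.1401 (+); new bracket [1.375, 1.390625]

1.390625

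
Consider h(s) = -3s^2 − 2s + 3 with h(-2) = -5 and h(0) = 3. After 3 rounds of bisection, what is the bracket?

h(-1) = 2 > 0, so the root lies in [-2, -1]
h(-1.5) = -0.75 < 0, so the root lies in [-1.5, -1]
h(-1.25) = 0.8125 > 0, so the root lies in [-1.5, -1.25]

[-1.5, -1.25]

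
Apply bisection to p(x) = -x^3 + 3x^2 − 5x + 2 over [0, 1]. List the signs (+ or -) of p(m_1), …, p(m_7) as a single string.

+---+-+

midpoint 0.5: p = 0.125 > 0 → [0.5, 1]
midpoint 0.75: p = -0.484375 < 0 → [0.5, 0.75]
midpoint 0.625: p = -0.197266 < 0 → [0.5, 0.625]
midpoint 0.5625: p = -0.0413 < 0 → [0.5, 0.5625]
midpoint 0.53125: p = 0.0405 > 0 → [0.53125, 0.5625]
midpoint 0.546875: p = -0.0007 < 0 → [0.53125, 0.546875]
midpoint 0.5390625: p = 0.0198 > 0 → [0.5390625, 0.546875]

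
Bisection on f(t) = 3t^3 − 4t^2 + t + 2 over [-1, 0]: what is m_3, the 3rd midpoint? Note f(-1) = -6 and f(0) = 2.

-0.625

m = -0.5, f(m) = 0.125 (+); new bracket [-1, -0.5]
m = -0.75, f(m) = -2.265625 (−); new bracket [-0.75, -0.5]
m = -0.625, f(m) = -0.919922 (−); new bracket [-0.625, -0.5]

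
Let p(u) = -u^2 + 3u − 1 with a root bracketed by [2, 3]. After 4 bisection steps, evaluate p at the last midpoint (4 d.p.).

0.1211

u = 2.5 gives p = 0.25, positive; keep [2.5, 3]
u = 2.75 gives p = -0.3125, negative; keep [2.5, 2.75]
u = 2.625 gives p = -0.015625, negative; keep [2.5, 2.625]
u = 2.5625 gives p = 0.1211, positive; keep [2.5625, 2.625]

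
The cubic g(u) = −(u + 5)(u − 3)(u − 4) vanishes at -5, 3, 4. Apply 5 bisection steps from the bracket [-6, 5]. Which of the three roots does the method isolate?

g(-0.5) = -70.875 < 0, so the root lies in [-6, -0.5]
g(-3.25) = -79.296875 < 0, so the root lies in [-6, -3.25]
g(-4.625) = -24.662109 < 0, so the root lies in [-6, -4.625]
g(-5.3125) = 24.1907 > 0, so the root lies in [-5.3125, -4.625]
g(-4.96875) = -2.2334 < 0, so the root lies in [-5.3125, -4.96875]

-5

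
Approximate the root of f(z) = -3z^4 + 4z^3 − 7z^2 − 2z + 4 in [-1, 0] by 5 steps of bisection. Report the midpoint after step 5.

-0.71875

f(-0.5) = 2.5625 > 0, so the root lies in [-1, -0.5]
f(-0.75) = -1.074219 < 0, so the root lies in [-0.75, -0.5]
f(-0.625) = 1.081299 > 0, so the root lies in [-0.75, -0.625]
f(-0.6875) = 0.0964 > 0, so the root lies in [-0.75, -0.6875]
f(-0.71875) = -0.4646 < 0, so the root lies in [-0.71875, -0.6875]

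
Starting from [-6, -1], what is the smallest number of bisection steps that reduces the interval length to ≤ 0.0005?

Width after n steps is 5/2^n. Need 2^n ≥ 5/0.0005 = 10000.
2^13 = 8192 < 10000 ≤ 2^14 = 16384, so n = 14.

14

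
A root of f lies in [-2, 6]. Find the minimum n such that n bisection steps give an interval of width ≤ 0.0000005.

Width after n steps is 8/2^n. Need 2^n ≥ 8/0.0000005 = 16000000.
2^23 = 8388608 < 16000000 ≤ 2^24 = 16777216, so n = 24.

24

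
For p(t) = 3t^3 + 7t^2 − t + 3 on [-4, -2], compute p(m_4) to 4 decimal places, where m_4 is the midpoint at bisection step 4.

-0.4043

midpoint -3: p = -12 < 0 → [-3, -2]
midpoint -2.5: p = 2.375 > 0 → [-3, -2.5]
midpoint -2.75: p = -3.703125 < 0 → [-2.75, -2.5]
midpoint -2.625: p = -0.4043 < 0 → [-2.625, -2.5]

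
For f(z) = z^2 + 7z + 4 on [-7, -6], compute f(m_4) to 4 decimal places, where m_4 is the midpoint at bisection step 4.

z = -6.5 gives f = 0.75, positive; keep [-6.5, -6]
z = -6.25 gives f = -0.6875, negative; keep [-6.5, -6.25]
z = -6.375 gives f = 0.015625, positive; keep [-6.375, -6.25]
z = -6.3125 gives f = -0.3398, negative; keep [-6.375, -6.3125]

-0.3398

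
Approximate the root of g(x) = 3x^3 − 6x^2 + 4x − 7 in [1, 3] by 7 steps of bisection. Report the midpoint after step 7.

x = 2 gives g = 1, positive; keep [1, 2]
x = 1.5 gives g = -4.375, negative; keep [1.5, 2]
x = 1.75 gives g = -2.296875, negative; keep [1.75, 2]
x = 1.875 gives g = -0.8184, negative; keep [1.875, 2]
x = 1.9375 gives g = 0.0461, positive; keep [1.875, 1.9375]
x = 1.90625 gives g = -0.397, negative; keep [1.90625, 1.9375]
x = 1.921875 gives g = -0.1782, negative; keep [1.921875, 1.9375]

1.921875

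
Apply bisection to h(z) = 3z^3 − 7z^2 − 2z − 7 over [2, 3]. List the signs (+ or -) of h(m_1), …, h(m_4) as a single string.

--+-

m = 2.5, h(m) = -8.875 (−); new bracket [2.5, 3]
m = 2.75, h(m) = -3.046875 (−); new bracket [2.75, 3]
m = 2.875, h(m) = 0.681641 (+); new bracket [2.75, 2.875]
m = 2.8125, h(m) = -1.2542 (−); new bracket [2.8125, 2.875]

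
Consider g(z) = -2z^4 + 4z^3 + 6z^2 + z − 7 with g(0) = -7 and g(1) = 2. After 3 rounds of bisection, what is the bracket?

g(0.5) = -4.625 < 0, so the root lies in [0.5, 1]
g(0.75) = -1.820312 < 0, so the root lies in [0.75, 1]
g(0.875) = -0.023926 < 0, so the root lies in [0.875, 1]

[0.875, 1]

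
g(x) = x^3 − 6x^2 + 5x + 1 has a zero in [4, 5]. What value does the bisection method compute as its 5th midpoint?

x = 4.5 gives g = -6.875, negative; keep [4.5, 5]
x = 4.75 gives g = -3.453125, negative; keep [4.75, 5]
x = 4.875 gives g = -1.361328, negative; keep [4.875, 5]
x = 4.9375 gives g = -0.2151, negative; keep [4.9375, 5]
x = 4.96875 gives g = 0.3838, positive; keep [4.9375, 4.96875]

4.96875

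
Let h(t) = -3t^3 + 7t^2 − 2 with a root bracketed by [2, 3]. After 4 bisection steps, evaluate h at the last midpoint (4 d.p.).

0.0935

m = 2.5, h(m) = -5.125 (−); new bracket [2, 2.5]
m = 2.25, h(m) = -0.734375 (−); new bracket [2, 2.25]
m = 2.125, h(m) = 0.822266 (+); new bracket [2.125, 2.25]
m = 2.1875, h(m) = 0.0935 (+); new bracket [2.1875, 2.25]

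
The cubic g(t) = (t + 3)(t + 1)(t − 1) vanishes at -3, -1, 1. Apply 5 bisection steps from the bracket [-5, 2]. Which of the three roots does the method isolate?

midpoint -1.5: g = 1.875 > 0 → [-5, -1.5]
midpoint -3.25: g = -2.390625 < 0 → [-3.25, -1.5]
midpoint -2.375: g = 2.900391 > 0 → [-3.25, -2.375]
midpoint -2.8125: g = 1.2957 > 0 → [-3.25, -2.8125]
midpoint -3.03125: g = -0.2559 < 0 → [-3.03125, -2.8125]

-3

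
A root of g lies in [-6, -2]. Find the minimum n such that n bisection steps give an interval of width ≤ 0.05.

Width after n steps is 4/2^n. Need 2^n ≥ 4/0.05 = 80.
2^6 = 64 < 80 ≤ 2^7 = 128, so n = 7.

7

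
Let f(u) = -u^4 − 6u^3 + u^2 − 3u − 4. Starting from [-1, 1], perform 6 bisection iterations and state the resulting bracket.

midpoint 0: f = -4 < 0 → [-1, 0]
midpoint -0.5: f = -1.5625 < 0 → [-1, -0.5]
midpoint -0.75: f = 1.027344 > 0 → [-0.75, -0.5]
midpoint -0.625: f = -0.4221 < 0 → [-0.75, -0.625]
midpoint -0.6875: f = 0.2615 > 0 → [-0.6875, -0.625]
midpoint -0.65625: f = -0.0903 < 0 → [-0.6875, -0.65625]

[-0.6875, -0.65625]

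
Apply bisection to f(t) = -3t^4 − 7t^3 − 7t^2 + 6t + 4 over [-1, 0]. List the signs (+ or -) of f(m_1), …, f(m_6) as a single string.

m = -0.5, f(m) = -0.0625 (−); new bracket [-0.5, 0]
m = -0.25, f(m) = 2.160156 (+); new bracket [-0.5, -0.25]
m = -0.375, f(m) = 1.075439 (+); new bracket [-0.5, -0.375]
m = -0.4375, f(m) = 0.5114 (+); new bracket [-0.5, -0.4375]
m = -0.46875, f(m) = 0.2256 (+); new bracket [-0.5, -0.46875]
m = -0.484375, f(m) = 0.0818 (+); new bracket [-0.5, -0.484375]

-+++++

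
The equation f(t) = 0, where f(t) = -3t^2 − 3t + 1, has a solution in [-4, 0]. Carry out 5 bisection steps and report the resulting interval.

f(-2) = -5 < 0, so the root lies in [-2, 0]
f(-1) = 1 > 0, so the root lies in [-2, -1]
f(-1.5) = -1.25 < 0, so the root lies in [-1.5, -1]
f(-1.25) = 0.0625 > 0, so the root lies in [-1.5, -1.25]
f(-1.375) = -0.5469 < 0, so the root lies in [-1.375, -1.25]

[-1.375, -1.25]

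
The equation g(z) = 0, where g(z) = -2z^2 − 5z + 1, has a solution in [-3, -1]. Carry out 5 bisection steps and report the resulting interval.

midpoint -2: g = 3 > 0 → [-3, -2]
midpoint -2.5: g = 1 > 0 → [-3, -2.5]
midpoint -2.75: g = -0.375 < 0 → [-2.75, -2.5]
midpoint -2.625: g = 0.3438 > 0 → [-2.75, -2.625]
midpoint -2.6875: g = -0.0078 < 0 → [-2.6875, -2.625]

[-2.6875, -2.625]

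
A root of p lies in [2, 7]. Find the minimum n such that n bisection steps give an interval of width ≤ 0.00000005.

Width after n steps is 5/2^n. Need 2^n ≥ 5/0.00000005 = 100000000.
2^26 = 67108864 < 100000000 ≤ 2^27 = 134217728, so n = 27.

27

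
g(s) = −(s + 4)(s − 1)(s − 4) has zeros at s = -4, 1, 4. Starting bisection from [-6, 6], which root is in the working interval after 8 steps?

-4

midpoint 0: g = -16 < 0 → [-6, 0]
midpoint -3: g = -28 < 0 → [-6, -3]
midpoint -4.5: g = 23.375 > 0 → [-4.5, -3]
midpoint -3.75: g = -9.2031 < 0 → [-4.5, -3.75]
midpoint -4.125: g = 5.2051 > 0 → [-4.125, -3.75]
midpoint -3.9375: g = -2.4495 < 0 → [-4.125, -3.9375]
midpoint -4.03125: g = 1.2627 > 0 → [-4.03125, -3.9375]
midpoint -3.984375: g = -0.6218 < 0 → [-4.03125, -3.984375]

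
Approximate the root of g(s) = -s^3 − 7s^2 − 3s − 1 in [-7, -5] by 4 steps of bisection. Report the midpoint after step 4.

-6.625

g(-6) = -19 < 0, so the root lies in [-7, -6]
g(-6.5) = -2.625 < 0, so the root lies in [-7, -6.5]
g(-6.75) = 7.859375 > 0, so the root lies in [-6.75, -6.5]
g(-6.625) = 2.416 > 0, so the root lies in [-6.625, -6.5]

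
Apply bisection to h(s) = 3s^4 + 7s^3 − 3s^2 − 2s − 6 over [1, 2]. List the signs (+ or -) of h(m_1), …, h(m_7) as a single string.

++++-++

h(1.5) = 23.0625 > 0, so the root lies in [1, 1.5]
h(1.25) = 7.808594 > 0, so the root lies in [1, 1.25]
h(1.125) = 2.725342 > 0, so the root lies in [1, 1.125]
h(1.0625) = 0.7078 > 0, so the root lies in [1, 1.0625]
h(1.03125) = -0.183 < 0, so the root lies in [1.03125, 1.0625]
h(1.046875) = 0.2529 > 0, so the root lies in [1.03125, 1.046875]
h(1.0390625) = 0.0326 > 0, so the root lies in [1.03125, 1.0390625]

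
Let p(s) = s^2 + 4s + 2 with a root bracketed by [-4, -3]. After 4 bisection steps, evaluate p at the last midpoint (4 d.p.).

0.0664

s = -3.5 gives p = 0.25, positive; keep [-3.5, -3]
s = -3.25 gives p = -0.4375, negative; keep [-3.5, -3.25]
s = -3.375 gives p = -0.109375, negative; keep [-3.5, -3.375]
s = -3.4375 gives p = 0.0664, positive; keep [-3.4375, -3.375]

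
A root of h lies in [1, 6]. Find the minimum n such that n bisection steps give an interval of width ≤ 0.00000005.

27

Width after n steps is 5/2^n. Need 2^n ≥ 5/0.00000005 = 100000000.
2^26 = 67108864 < 100000000 ≤ 2^27 = 134217728, so n = 27.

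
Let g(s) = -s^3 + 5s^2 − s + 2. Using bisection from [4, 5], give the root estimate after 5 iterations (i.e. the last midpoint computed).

midpoint 4.5: g = 7.625 > 0 → [4.5, 5]
midpoint 4.75: g = 2.890625 > 0 → [4.75, 5]
midpoint 4.875: g = 0.095703 > 0 → [4.875, 5]
midpoint 4.9375: g = -1.4138 < 0 → [4.875, 4.9375]
midpoint 4.90625: g = -0.6496 < 0 → [4.875, 4.90625]

4.90625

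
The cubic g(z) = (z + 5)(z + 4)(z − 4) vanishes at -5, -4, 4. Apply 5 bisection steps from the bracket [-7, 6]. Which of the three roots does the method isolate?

4

m = -0.5, g(m) = -70.875 (−); new bracket [-0.5, 6]
m = 2.75, g(m) = -65.390625 (−); new bracket [2.75, 6]
m = 4.375, g(m) = 29.443359 (+); new bracket [2.75, 4.375]
m = 3.5625, g(m) = -28.3298 (−); new bracket [3.5625, 4.375]
m = 3.96875, g(m) = -2.2334 (−); new bracket [3.96875, 4.375]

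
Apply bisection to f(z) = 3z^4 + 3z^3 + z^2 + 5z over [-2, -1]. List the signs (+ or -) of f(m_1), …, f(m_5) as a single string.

-++++

midpoint -1.5: f = -0.1875 < 0 → [-2, -1.5]
midpoint -1.75: f = 6.371094 > 0 → [-1.75, -1.5]
midpoint -1.625: f = 2.561279 > 0 → [-1.625, -1.5]
midpoint -1.5625: f = 1.0662 > 0 → [-1.5625, -1.5]
midpoint -1.53125: f = 0.4106 > 0 → [-1.53125, -1.5]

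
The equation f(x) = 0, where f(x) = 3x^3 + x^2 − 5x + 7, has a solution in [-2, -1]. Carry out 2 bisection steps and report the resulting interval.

m = -1.5, f(m) = 6.625 (+); new bracket [-2, -1.5]
m = -1.75, f(m) = 2.734375 (+); new bracket [-2, -1.75]

[-2, -1.75]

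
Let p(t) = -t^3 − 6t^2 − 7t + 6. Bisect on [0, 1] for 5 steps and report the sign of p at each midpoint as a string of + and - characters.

m = 0.5, p(m) = 0.875 (+); new bracket [0.5, 1]
m = 0.75, p(m) = -3.046875 (−); new bracket [0.5, 0.75]
m = 0.625, p(m) = -0.962891 (−); new bracket [0.5, 0.625]
m = 0.5625, p(m) = -0.0139 (−); new bracket [0.5, 0.5625]
m = 0.53125, p(m) = 0.438 (+); new bracket [0.53125, 0.5625]

+---+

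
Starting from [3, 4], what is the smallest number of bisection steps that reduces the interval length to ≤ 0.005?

8

Width after n steps is 1/2^n. Need 2^n ≥ 1/0.005 = 200.
2^7 = 128 < 200 ≤ 2^8 = 256, so n = 8.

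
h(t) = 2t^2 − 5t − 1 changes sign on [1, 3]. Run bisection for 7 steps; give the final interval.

[2.671875, 2.6875]

m = 2, h(m) = -3 (−); new bracket [2, 3]
m = 2.5, h(m) = -1 (−); new bracket [2.5, 3]
m = 2.75, h(m) = 0.375 (+); new bracket [2.5, 2.75]
m = 2.625, h(m) = -0.3438 (−); new bracket [2.625, 2.75]
m = 2.6875, h(m) = 0.0078 (+); new bracket [2.625, 2.6875]
m = 2.65625, h(m) = -0.1699 (−); new bracket [2.65625, 2.6875]
m = 2.671875, h(m) = -0.0815 (−); new bracket [2.671875, 2.6875]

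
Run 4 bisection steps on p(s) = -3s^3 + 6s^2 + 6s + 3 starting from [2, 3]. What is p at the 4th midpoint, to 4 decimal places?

0.5940

midpoint 2.5: p = 8.625 > 0 → [2.5, 3]
midpoint 2.75: p = 2.484375 > 0 → [2.75, 3]
midpoint 2.875: p = -1.447266 < 0 → [2.75, 2.875]
midpoint 2.8125: p = 0.594 > 0 → [2.8125, 2.875]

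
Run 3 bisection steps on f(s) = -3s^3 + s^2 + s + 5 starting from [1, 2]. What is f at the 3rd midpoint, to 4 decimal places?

0.4668

s = 1.5 gives f = -1.375, negative; keep [1, 1.5]
s = 1.25 gives f = 1.953125, positive; keep [1.25, 1.5]
s = 1.375 gives f = 0.466797, positive; keep [1.375, 1.5]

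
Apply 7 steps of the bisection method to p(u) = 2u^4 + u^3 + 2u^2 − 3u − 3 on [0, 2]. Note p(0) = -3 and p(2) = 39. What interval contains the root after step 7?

p(1) = -1 < 0, so the root lies in [1, 2]
p(1.5) = 10.5 > 0, so the root lies in [1, 1.5]
p(1.25) = 3.210938 > 0, so the root lies in [1, 1.25]
p(1.125) = 0.7837 > 0, so the root lies in [1, 1.125]
p(1.0625) = -0.1814 < 0, so the root lies in [1.0625, 1.125]
p(1.09375) = 0.282 > 0, so the root lies in [1.0625, 1.09375]
p(1.078125) = 0.0456 > 0, so the root lies in [1.0625, 1.078125]

[1.0625, 1.078125]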